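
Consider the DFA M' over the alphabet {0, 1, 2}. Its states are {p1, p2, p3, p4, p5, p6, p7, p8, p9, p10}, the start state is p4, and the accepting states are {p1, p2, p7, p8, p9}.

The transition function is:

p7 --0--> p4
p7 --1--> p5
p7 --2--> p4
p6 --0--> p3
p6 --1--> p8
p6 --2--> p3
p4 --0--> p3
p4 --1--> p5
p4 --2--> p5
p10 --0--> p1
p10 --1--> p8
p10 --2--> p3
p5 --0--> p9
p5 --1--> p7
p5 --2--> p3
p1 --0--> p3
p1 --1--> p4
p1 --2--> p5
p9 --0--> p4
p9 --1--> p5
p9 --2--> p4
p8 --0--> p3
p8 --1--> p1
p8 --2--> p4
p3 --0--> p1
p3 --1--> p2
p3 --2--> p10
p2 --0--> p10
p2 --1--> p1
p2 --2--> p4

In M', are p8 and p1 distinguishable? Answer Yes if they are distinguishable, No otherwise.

Yes

First remove the unreachable states {p6}; 9 states remain.
Initial partition by acceptance: {p1,p2,p7,p8,p9} | {p3,p4,p5,p10}.
On input 1, block {p1,p2,p7,p8,p9} splits into {p1,p7,p9} and {p2,p8}.
Refine {p3,p4,p5,p10} on symbol 0: members go to different blocks, giving {p3,p5,p10} and {p4}.
On input 0, block {p1,p7,p9} splits into {p7,p9} and {p1}.
Split {p3,p5,p10} by δ(·,0) → {p3,p10} and {p5}.
The partition is now stable with 6 blocks: {p7,p9} | {p3,p10} | {p2,p8} | {p4} | {p1} | {p5}.
p8 and p1 end up in different blocks, so they are distinguishable. For instance, the string '1' is accepted from only p8.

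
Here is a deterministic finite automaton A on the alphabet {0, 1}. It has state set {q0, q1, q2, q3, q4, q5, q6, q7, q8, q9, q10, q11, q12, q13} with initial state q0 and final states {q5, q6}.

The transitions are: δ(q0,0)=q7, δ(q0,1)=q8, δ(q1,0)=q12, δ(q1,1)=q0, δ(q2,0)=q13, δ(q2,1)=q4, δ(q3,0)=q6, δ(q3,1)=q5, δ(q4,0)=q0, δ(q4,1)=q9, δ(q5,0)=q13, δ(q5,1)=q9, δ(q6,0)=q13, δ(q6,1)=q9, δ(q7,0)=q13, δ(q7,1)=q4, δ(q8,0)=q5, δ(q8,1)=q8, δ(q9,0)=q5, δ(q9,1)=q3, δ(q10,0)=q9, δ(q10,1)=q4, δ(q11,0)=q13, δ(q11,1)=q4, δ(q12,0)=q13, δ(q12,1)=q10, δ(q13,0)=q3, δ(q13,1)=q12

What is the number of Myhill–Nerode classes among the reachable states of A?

10

Reachable states from the start: {q0,q3,q4,q5,q6,q7,q8,q9,q10,q12,q13}. Unreachable: {q1,q2,q11} — drop them.
Start with accepting vs non-accepting: {q5,q6} | {q0,q3,q4,q7,q8,q9,q10,q12,q13}.
Split {q0,q3,q4,q7,q8,q9,q10,q12,q13} by δ(·,0) → {q0,q4,q7,q10,q12,q13} and {q3,q8,q9}.
Split {q0,q4,q7,q10,q12,q13} by δ(·,0) → {q0,q4,q7,q12} and {q10,q13}.
On input 0, block {q0,q4,q7,q12} splits into {q0,q4} and {q7,q12}.
On input 0, block {q0,q4} splits into {q0} and {q4}.
Split {q3,q8,q9} by δ(·,1) → {q8,q9} and {q3}.
Refine {q8,q9} on symbol 1: members go to different blocks, giving {q8} and {q9}.
Split {q10,q13} by δ(·,0) → {q10} and {q13}.
Split {q7,q12} by δ(·,1) → {q7} and {q12}.
No further refinement is possible. Final partition (10 blocks): {q5,q6} | {q0} | {q8} | {q10} | {q7} | {q4} | {q3} | {q9} | {q13} | {q12}.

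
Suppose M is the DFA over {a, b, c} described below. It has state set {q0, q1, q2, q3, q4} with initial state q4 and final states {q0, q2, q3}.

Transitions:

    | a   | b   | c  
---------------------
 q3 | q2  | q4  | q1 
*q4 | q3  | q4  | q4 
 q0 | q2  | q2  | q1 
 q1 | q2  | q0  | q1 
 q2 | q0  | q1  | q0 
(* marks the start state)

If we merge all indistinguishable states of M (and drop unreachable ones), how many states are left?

5

Initial partition by acceptance: {q0,q2,q3} | {q1,q4}.
Split {q0,q2,q3} by δ(·,b) → {q2,q3} and {q0}.
On input a, block {q2,q3} splits into {q2} and {q3}.
Refine {q1,q4} on symbol a: members go to different blocks, giving {q1} and {q4}.
No further refinement is possible. Final partition (5 blocks): {q2} | {q1} | {q0} | {q3} | {q4}.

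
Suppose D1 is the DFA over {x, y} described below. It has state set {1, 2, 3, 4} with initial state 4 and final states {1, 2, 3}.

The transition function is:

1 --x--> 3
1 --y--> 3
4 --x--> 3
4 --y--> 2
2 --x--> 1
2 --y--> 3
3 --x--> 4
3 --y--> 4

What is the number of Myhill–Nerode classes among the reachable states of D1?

4

Start with accepting vs non-accepting: {1,2,3} | {4}.
Refine {1,2,3} on symbol x: members go to different blocks, giving {1,2} and {3}.
Split {1,2} by δ(·,x) → {1} and {2}.
No further refinement is possible. Final partition (4 blocks): {1} | {4} | {3} | {2}.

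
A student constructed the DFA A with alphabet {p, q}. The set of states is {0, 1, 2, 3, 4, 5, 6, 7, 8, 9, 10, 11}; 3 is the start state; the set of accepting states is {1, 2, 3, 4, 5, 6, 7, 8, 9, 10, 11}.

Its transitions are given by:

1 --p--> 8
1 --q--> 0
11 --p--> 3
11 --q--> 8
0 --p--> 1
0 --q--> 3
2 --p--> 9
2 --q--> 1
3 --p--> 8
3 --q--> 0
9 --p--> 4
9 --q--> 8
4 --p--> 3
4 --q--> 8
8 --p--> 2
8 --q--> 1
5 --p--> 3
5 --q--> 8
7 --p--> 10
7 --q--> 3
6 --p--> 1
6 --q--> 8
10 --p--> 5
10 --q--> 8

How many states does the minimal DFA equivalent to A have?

6

States {5,6,7,10,11} cannot be reached from the start state, so discard them.
P0 = {1,2,3,4,8,9} | {0}.
On input q, block {1,2,3,4,8,9} splits into {2,4,8,9} and {1,3}.
Refine {2,4,8,9} on symbol p: members go to different blocks, giving {2,8,9} and {4}.
On input p, block {2,8,9} splits into {2,8} and {9}.
On input p, block {2,8} splits into {2} and {8}.
No further refinement is possible. Final partition (6 blocks): {2} | {0} | {1,3} | {4} | {9} | {8}.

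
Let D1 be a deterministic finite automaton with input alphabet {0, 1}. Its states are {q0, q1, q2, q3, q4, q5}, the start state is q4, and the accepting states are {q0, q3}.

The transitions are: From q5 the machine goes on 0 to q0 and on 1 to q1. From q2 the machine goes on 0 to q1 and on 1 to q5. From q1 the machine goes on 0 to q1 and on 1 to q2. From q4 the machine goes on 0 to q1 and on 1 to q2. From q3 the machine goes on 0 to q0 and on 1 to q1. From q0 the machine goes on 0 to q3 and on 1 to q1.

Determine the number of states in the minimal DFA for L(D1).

Every state is reachable, so we keep all 6.
Start with accepting vs non-accepting: {q0,q3} | {q1,q2,q4,q5}.
On input 0, block {q1,q2,q4,q5} splits into {q1,q2,q4} and {q5}.
On input 1, block {q1,q2,q4} splits into {q1,q4} and {q2}.
Stable partition: {q0,q3} | {q1,q4} | {q5} | {q2} — 4 equivalence classes.

4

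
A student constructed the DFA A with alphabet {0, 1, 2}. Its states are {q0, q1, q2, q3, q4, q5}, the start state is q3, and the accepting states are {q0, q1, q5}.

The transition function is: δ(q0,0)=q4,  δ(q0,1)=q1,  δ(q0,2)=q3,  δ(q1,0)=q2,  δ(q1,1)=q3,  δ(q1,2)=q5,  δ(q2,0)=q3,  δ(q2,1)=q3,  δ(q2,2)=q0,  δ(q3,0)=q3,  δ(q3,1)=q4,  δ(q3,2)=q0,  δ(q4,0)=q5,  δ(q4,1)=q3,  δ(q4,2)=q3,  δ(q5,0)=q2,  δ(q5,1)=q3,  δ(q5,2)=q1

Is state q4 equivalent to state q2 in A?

No

Every state is reachable, so we keep all 6.
Start with accepting vs non-accepting: {q0,q1,q5} | {q2,q3,q4}.
On input 1, block {q0,q1,q5} splits into {q1,q5} and {q0}.
On input 0, block {q2,q3,q4} splits into {q2,q3} and {q4}.
Refine {q2,q3} on symbol 1: members go to different blocks, giving {q2} and {q3}.
No further refinement is possible. Final partition (5 blocks): {q1,q5} | {q2} | {q0} | {q4} | {q3}.
q4 and q2 end up in different blocks, so they are distinguishable. For instance, the string '0' is accepted from only q4.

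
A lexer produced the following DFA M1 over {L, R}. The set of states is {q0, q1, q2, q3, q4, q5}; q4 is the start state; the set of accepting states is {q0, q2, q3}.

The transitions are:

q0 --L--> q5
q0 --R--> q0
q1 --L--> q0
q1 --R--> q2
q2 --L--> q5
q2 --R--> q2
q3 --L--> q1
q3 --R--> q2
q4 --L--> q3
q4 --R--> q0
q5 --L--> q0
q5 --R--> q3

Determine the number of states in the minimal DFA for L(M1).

2

Initial partition by acceptance: {q0,q2,q3} | {q1,q4,q5}.
The partition is now stable with 2 blocks: {q0,q2,q3} | {q1,q4,q5}.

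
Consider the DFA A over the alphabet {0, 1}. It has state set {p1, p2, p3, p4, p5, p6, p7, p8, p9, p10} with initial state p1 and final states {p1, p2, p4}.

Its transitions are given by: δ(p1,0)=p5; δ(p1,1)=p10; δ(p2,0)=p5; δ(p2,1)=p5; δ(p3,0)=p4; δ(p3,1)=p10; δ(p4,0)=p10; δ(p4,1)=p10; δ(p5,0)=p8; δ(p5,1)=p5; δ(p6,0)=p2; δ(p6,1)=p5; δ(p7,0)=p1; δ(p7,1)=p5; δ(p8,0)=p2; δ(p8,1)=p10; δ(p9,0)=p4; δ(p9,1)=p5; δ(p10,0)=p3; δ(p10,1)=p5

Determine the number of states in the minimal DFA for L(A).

States {p6,p7,p9} cannot be reached from the start state, so discard them.
P0 = {p1,p2,p4} | {p3,p5,p8,p10}.
Split {p3,p5,p8,p10} by δ(·,0) → {p3,p8} and {p5,p10}.
No further refinement is possible. Final partition (3 blocks): {p1,p2,p4} | {p3,p8} | {p5,p10}.

3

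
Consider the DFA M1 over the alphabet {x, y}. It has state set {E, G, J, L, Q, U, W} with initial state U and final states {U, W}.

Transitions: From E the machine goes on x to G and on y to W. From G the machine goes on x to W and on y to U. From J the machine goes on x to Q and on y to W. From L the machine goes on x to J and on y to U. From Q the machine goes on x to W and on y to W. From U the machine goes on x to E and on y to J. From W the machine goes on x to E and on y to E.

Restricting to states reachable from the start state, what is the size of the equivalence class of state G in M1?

2

First remove the unreachable states {L}; 6 states remain.
P0 = {U,W} | {E,G,J,Q}.
On input x, block {E,G,J,Q} splits into {G,Q} and {E,J}.
The partition is now stable with 3 blocks: {U,W} | {G,Q} | {E,J}.
The equivalence class containing G is {G,Q}, of size 2.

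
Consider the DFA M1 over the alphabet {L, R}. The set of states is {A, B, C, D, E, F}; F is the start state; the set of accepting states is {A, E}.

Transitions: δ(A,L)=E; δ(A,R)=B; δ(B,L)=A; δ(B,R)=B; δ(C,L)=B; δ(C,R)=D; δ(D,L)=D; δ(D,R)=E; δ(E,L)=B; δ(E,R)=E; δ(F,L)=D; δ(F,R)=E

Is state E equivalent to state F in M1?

States {C} cannot be reached from the start state, so discard them.
Initial partition by acceptance: {A,E} | {B,D,F}.
Refine {A,E} on symbol L: members go to different blocks, giving {A} and {E}.
Refine {B,D,F} on symbol L: members go to different blocks, giving {D,F} and {B}.
The partition is now stable with 4 blocks: {A} | {D,F} | {E} | {B}.
E and F end up in different blocks, so they are distinguishable. For instance, the string 'ε' is accepted from only E.

No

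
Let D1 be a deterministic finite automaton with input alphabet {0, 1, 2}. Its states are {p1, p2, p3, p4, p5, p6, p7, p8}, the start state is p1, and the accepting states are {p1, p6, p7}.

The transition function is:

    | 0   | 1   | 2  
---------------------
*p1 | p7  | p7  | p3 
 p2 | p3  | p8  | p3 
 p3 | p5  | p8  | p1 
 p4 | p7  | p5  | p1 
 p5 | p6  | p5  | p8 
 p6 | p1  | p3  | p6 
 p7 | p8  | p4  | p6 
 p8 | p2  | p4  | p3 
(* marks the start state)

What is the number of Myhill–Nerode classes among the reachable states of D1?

Every state is reachable, so we keep all 8.
P0 = {p1,p6,p7} | {p2,p3,p4,p5,p8}.
Split {p1,p6,p7} by δ(·,0) → {p1,p6} and {p7}.
Split {p1,p6} by δ(·,0) → {p1} and {p6}.
Refine {p2,p3,p4,p5,p8} on symbol 0: members go to different blocks, giving {p2,p3,p8} and {p4} and {p5}.
Refine {p2,p3,p8} on symbol 0: members go to different blocks, giving {p2,p8} and {p3}.
Split {p2,p8} by δ(·,0) → {p2} and {p8}.
No further refinement is possible. Final partition (8 blocks): {p1} | {p2} | {p7} | {p6} | {p4} | {p5} | {p3} | {p8}.

8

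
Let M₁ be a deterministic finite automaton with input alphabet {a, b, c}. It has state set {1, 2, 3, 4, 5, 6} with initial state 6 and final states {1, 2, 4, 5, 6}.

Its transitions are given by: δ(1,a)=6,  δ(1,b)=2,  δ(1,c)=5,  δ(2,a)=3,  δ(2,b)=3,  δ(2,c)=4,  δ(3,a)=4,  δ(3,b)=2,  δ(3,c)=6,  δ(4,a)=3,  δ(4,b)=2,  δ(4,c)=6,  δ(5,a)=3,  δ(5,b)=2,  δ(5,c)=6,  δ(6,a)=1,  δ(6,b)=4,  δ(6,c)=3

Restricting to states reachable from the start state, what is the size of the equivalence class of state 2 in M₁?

All states are reachable from the start state.
P0 = {1,2,4,5,6} | {3}.
Refine {1,2,4,5,6} on symbol a: members go to different blocks, giving {2,4,5} and {1,6}.
Refine {2,4,5} on symbol b: members go to different blocks, giving {4,5} and {2}.
Refine {1,6} on symbol b: members go to different blocks, giving {1} and {6}.
Stable partition: {4,5} | {3} | {1} | {2} | {6} — 5 equivalence classes.
State 2 belongs to the block {2}, which has 1 states.

1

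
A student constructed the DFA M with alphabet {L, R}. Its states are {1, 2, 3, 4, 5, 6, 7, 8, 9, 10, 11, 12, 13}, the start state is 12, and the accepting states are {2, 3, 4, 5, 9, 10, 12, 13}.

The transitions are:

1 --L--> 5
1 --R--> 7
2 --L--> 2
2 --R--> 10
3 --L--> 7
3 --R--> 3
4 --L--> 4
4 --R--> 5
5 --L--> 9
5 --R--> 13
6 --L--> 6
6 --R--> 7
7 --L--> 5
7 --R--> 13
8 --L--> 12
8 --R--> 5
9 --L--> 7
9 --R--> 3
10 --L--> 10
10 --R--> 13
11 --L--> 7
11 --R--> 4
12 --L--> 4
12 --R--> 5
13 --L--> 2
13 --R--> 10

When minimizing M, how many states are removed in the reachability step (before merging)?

4

No path from 12 leads to 1, 6, 8, 11; the other 9 states are all reachable.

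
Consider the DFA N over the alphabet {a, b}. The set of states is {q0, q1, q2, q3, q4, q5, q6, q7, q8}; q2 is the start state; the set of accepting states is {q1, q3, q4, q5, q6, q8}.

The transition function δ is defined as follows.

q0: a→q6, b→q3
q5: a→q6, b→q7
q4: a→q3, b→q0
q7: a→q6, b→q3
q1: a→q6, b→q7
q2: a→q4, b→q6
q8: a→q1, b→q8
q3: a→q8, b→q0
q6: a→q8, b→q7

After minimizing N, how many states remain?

5

First remove the unreachable states {q5}; 8 states remain.
P0 = {q1,q3,q4,q6,q8} | {q0,q2,q7}.
On input b, block {q1,q3,q4,q6,q8} splits into {q1,q3,q4,q6} and {q8}.
Refine {q1,q3,q4,q6} on symbol a: members go to different blocks, giving {q1,q4} and {q3,q6}.
On input a, block {q0,q2,q7} splits into {q0,q7} and {q2}.
Stable partition: {q1,q4} | {q0,q7} | {q8} | {q3,q6} | {q2} — 5 equivalence classes.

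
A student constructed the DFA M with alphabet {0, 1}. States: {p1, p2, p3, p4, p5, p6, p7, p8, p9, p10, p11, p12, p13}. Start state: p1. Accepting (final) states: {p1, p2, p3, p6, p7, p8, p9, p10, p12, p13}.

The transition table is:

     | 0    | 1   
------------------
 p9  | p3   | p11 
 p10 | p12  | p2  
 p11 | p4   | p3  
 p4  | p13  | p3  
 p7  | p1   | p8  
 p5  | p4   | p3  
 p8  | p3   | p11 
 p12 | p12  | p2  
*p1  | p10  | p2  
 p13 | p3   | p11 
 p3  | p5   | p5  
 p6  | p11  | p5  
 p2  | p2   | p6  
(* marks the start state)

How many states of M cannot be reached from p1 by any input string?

3

Starting at p1 and following transitions, the reachable set is {p1, p2, p3, p4, p5, p6, p10, p11, p12, p13}. That leaves p7, p8, p9 unreachable — 3 in total.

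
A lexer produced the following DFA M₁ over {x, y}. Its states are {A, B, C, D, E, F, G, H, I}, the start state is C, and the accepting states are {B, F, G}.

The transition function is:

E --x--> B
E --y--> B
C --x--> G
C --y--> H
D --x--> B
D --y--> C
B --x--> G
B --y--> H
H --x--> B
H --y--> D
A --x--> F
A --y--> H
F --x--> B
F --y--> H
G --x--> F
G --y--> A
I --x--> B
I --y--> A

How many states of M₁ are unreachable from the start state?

2

Starting at C and following transitions, the reachable set is {A, B, C, D, F, G, H}. That leaves E, I unreachable — 2 in total.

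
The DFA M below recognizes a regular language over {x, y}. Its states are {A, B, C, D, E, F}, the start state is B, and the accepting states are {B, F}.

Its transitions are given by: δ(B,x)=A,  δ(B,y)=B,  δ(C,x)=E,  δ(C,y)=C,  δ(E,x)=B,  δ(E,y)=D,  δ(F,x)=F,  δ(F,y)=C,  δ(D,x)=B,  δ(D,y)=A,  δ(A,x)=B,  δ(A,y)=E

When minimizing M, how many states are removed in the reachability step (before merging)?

Starting at B and following transitions, the reachable set is {A, B, D, E}. That leaves C, F unreachable — 2 in total.

2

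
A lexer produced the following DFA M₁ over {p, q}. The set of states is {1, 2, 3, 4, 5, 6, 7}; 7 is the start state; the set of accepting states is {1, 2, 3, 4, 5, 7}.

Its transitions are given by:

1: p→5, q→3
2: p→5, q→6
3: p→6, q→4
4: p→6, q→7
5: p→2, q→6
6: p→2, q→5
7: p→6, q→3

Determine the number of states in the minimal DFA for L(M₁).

3

Reachable states from the start: {2,3,4,5,6,7}. Unreachable: {1} — drop them.
Start with accepting vs non-accepting: {2,3,4,5,7} | {6}.
Split {2,3,4,5,7} by δ(·,p) → {3,4,7} and {2,5}.
The partition is now stable with 3 blocks: {3,4,7} | {6} | {2,5}.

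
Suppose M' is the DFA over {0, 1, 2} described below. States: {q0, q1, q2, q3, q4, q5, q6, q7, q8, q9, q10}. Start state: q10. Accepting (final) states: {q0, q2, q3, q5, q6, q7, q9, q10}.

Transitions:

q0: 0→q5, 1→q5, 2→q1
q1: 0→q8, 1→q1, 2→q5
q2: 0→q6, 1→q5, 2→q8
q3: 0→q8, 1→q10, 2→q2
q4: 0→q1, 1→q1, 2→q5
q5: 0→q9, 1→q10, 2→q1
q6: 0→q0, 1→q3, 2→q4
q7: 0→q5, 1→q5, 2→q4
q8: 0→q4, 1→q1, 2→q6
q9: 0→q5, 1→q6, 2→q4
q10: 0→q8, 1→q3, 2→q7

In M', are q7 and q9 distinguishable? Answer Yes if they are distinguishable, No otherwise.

No

Initial partition by acceptance: {q0,q2,q3,q5,q6,q7,q9,q10} | {q1,q4,q8}.
Split {q0,q2,q3,q5,q6,q7,q9,q10} by δ(·,0) → {q0,q2,q5,q6,q7,q9} and {q3,q10}.
On input 1, block {q0,q2,q5,q6,q7,q9} splits into {q0,q2,q7,q9} and {q5,q6}.
The partition is now stable with 4 blocks: {q0,q2,q7,q9} | {q1,q4,q8} | {q3,q10} | {q5,q6}.
q7 and q9 lie in the same block of the stable partition, so they are equivalent — no string distinguishes them.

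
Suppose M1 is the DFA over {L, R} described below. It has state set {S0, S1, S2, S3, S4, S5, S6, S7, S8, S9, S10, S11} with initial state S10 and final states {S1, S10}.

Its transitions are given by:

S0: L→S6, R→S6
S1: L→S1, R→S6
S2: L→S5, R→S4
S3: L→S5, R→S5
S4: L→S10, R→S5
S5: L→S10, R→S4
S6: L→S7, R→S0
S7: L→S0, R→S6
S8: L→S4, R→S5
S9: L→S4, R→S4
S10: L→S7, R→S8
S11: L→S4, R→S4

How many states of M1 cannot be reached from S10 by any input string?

5

No path from S10 leads to S1, S2, S3, S9, S11; the other 7 states are all reachable.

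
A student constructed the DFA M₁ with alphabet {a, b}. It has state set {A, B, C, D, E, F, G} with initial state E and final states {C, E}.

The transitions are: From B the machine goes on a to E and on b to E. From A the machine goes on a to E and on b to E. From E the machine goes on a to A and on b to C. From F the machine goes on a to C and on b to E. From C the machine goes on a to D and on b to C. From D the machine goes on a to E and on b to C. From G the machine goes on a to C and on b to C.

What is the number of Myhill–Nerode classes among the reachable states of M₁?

States {B,F,G} cannot be reached from the start state, so discard them.
Initial partition by acceptance: {C,E} | {A,D}.
No further refinement is possible. Final partition (2 blocks): {C,E} | {A,D}.

2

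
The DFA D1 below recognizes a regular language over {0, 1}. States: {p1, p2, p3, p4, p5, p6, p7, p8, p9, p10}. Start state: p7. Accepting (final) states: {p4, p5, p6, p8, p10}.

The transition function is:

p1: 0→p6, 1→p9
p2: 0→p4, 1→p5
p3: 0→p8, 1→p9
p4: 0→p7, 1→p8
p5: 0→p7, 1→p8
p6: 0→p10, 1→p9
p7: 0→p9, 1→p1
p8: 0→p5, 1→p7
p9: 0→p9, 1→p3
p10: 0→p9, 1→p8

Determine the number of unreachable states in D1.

2

No path from p7 leads to p2, p4; the other 8 states are all reachable.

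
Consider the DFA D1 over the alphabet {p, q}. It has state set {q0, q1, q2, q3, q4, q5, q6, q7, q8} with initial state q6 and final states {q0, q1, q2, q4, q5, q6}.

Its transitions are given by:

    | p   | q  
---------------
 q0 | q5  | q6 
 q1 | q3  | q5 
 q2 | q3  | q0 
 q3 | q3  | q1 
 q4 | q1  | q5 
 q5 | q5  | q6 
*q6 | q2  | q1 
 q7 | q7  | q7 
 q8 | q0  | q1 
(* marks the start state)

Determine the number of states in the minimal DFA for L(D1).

Reachable states from the start: {q0,q1,q2,q3,q5,q6}. Unreachable: {q4,q7,q8} — drop them.
P0 = {q0,q1,q2,q5,q6} | {q3}.
Refine {q0,q1,q2,q5,q6} on symbol p: members go to different blocks, giving {q0,q5,q6} and {q1,q2}.
Refine {q0,q5,q6} on symbol p: members go to different blocks, giving {q0,q5} and {q6}.
No further refinement is possible. Final partition (4 blocks): {q0,q5} | {q3} | {q1,q2} | {q6}.

4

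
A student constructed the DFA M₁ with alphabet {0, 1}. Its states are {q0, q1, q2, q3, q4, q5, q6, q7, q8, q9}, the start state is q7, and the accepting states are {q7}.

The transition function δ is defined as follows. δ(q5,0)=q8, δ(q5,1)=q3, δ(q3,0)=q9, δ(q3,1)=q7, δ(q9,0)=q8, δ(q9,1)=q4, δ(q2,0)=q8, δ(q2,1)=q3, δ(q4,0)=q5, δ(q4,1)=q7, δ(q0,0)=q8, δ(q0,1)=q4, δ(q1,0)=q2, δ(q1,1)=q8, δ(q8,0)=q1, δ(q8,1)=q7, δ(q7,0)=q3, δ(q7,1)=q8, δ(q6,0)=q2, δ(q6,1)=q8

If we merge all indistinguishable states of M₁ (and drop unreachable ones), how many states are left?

First remove the unreachable states {q0,q6}; 8 states remain.
P0 = {q7} | {q1,q2,q3,q4,q5,q8,q9}.
On input 1, block {q1,q2,q3,q4,q5,q8,q9} splits into {q1,q2,q5,q9} and {q3,q4,q8}.
Refine {q1,q2,q5,q9} on symbol 0: members go to different blocks, giving {q2,q5,q9} and {q1}.
On input 0, block {q3,q4,q8} splits into {q3,q4} and {q8}.
The partition is now stable with 5 blocks: {q7} | {q2,q5,q9} | {q3,q4} | {q1} | {q8}.

5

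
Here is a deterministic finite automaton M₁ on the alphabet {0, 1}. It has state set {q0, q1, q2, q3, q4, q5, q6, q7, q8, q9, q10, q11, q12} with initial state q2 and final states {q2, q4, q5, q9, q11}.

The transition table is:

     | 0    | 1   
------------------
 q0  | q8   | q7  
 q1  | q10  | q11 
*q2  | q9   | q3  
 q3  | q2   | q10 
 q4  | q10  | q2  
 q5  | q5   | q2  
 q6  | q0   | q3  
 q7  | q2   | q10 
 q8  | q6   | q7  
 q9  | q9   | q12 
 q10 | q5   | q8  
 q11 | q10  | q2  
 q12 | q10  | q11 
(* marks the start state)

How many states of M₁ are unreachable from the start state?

BFS from q2 reaches {q0, q2, q3, q5, q6, q7, q8, q9, q10, q11, q12}; the 2 state(s) q1, q4 are never visited.

2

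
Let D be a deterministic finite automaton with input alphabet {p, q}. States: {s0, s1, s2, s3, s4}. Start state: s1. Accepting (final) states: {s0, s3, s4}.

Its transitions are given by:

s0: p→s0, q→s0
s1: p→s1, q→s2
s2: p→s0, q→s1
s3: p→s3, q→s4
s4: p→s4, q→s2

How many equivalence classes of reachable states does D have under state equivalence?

States {s3,s4} cannot be reached from the start state, so discard them.
P0 = {s0} | {s1,s2}.
Split {s1,s2} by δ(·,p) → {s1} and {s2}.
The partition is now stable with 3 blocks: {s0} | {s1} | {s2}.

3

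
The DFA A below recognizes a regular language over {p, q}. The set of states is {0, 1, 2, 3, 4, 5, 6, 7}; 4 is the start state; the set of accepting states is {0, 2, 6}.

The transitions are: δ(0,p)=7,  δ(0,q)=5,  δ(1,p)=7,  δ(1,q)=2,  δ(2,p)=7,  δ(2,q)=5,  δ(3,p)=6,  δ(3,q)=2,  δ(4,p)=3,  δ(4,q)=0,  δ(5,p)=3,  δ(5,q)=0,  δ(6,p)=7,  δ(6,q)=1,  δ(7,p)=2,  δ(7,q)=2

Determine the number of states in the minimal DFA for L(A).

Initial partition by acceptance: {0,2,6} | {1,3,4,5,7}.
On input p, block {1,3,4,5,7} splits into {1,4,5} and {3,7}.
No further refinement is possible. Final partition (3 blocks): {0,2,6} | {1,4,5} | {3,7}.

3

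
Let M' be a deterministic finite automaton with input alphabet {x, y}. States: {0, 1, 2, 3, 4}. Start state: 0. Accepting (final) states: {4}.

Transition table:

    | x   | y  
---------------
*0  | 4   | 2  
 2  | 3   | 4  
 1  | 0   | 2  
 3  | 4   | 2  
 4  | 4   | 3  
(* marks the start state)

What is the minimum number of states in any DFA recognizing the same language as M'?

3

Reachable states from the start: {0,2,3,4}. Unreachable: {1} — drop them.
Initial partition by acceptance: {4} | {0,2,3}.
Refine {0,2,3} on symbol x: members go to different blocks, giving {0,3} and {2}.
Stable partition: {4} | {0,3} | {2} — 3 equivalence classes.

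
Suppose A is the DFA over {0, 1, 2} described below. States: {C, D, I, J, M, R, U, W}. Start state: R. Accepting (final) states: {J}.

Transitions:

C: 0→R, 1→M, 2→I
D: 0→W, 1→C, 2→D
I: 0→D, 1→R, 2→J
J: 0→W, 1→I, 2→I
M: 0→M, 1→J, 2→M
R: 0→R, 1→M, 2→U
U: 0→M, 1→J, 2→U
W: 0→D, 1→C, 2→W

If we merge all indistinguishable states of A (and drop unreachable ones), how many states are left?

6

All states are reachable from the start state.
P0 = {J} | {C,D,I,M,R,U,W}.
Refine {C,D,I,M,R,U,W} on symbol 1: members go to different blocks, giving {C,D,I,R,W} and {M,U}.
Refine {C,D,I,R,W} on symbol 1: members go to different blocks, giving {D,I,W} and {C,R}.
Refine {D,I,W} on symbol 2: members go to different blocks, giving {D,W} and {I}.
Refine {C,R} on symbol 2: members go to different blocks, giving {R} and {C}.
No further refinement is possible. Final partition (6 blocks): {J} | {D,W} | {M,U} | {R} | {I} | {C}.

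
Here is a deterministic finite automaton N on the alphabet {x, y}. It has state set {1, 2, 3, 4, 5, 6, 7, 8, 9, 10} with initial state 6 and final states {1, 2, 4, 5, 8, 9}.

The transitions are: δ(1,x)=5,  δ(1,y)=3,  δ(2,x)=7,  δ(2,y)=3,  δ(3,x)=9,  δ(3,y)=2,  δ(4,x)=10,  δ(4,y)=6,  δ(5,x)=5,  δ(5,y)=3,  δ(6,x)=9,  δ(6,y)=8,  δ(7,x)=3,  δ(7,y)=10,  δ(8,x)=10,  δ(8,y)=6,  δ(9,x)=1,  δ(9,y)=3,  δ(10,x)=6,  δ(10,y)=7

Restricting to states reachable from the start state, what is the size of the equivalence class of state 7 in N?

2

First remove the unreachable states {4}; 9 states remain.
Start with accepting vs non-accepting: {1,2,5,8,9} | {3,6,7,10}.
Refine {1,2,5,8,9} on symbol x: members go to different blocks, giving {1,5,9} and {2,8}.
Split {3,6,7,10} by δ(·,x) → {3,6} and {7,10}.
No further refinement is possible. Final partition (4 blocks): {1,5,9} | {3,6} | {2,8} | {7,10}.
State 7 belongs to the block {7,10}, which has 2 states.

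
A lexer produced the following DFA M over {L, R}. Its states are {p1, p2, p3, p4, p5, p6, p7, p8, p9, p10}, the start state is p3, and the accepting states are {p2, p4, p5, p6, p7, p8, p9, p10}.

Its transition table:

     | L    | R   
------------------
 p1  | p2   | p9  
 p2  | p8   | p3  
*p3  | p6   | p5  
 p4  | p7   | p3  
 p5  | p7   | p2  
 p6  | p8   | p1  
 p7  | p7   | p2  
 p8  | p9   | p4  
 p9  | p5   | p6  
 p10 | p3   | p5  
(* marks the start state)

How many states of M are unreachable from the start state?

No path from p3 leads to p10; the other 9 states are all reachable.

1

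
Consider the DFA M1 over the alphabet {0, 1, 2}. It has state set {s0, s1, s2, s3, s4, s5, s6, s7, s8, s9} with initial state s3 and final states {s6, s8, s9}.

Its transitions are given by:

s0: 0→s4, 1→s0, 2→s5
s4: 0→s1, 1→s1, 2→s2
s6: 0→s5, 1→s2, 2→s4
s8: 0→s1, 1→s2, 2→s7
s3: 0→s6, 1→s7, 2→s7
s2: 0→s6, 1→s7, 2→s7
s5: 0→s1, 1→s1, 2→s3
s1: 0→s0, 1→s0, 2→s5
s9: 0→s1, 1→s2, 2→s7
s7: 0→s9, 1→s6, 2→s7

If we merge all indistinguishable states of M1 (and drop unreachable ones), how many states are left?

Reachable states from the start: {s0,s1,s2,s3,s4,s5,s6,s7,s9}. Unreachable: {s8} — drop them.
Start with accepting vs non-accepting: {s6,s9} | {s0,s1,s2,s3,s4,s5,s7}.
Split {s0,s1,s2,s3,s4,s5,s7} by δ(·,0) → {s0,s1,s4,s5} and {s2,s3,s7}.
Split {s6,s9} by δ(·,2) → {s6} and {s9}.
On input 2, block {s0,s1,s4,s5} splits into {s0,s1} and {s4,s5}.
Split {s0,s1} by δ(·,0) → {s0} and {s1}.
On input 0, block {s2,s3,s7} splits into {s2,s3} and {s7}.
No further refinement is possible. Final partition (7 blocks): {s6} | {s0} | {s2,s3} | {s9} | {s4,s5} | {s1} | {s7}.

7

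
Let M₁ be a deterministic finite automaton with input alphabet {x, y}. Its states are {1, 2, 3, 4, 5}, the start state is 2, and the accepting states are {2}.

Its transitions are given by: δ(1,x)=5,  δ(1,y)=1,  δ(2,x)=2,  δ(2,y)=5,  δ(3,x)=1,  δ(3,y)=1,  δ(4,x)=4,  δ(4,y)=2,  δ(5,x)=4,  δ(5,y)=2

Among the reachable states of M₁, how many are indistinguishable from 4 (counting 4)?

States {1,3} cannot be reached from the start state, so discard them.
P0 = {2} | {4,5}.
The partition is now stable with 2 blocks: {2} | {4,5}.
The equivalence class containing 4 is {4,5}, of size 2.

2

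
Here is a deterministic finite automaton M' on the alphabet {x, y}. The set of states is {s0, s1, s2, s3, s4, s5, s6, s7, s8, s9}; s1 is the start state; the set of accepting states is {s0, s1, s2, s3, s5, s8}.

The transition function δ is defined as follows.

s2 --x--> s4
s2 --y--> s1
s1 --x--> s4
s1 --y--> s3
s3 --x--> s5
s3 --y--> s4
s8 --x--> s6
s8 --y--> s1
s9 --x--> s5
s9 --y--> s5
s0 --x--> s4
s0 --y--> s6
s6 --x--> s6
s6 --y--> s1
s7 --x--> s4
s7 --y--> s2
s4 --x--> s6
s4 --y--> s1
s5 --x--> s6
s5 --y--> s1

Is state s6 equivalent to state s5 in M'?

No

First remove the unreachable states {s0,s2,s7,s8,s9}; 5 states remain.
Start with accepting vs non-accepting: {s1,s3,s5} | {s4,s6}.
Refine {s1,s3,s5} on symbol x: members go to different blocks, giving {s1,s5} and {s3}.
Split {s1,s5} by δ(·,y) → {s1} and {s5}.
No further refinement is possible. Final partition (4 blocks): {s1} | {s4,s6} | {s3} | {s5}.
s6 and s5 end up in different blocks, so they are distinguishable. For instance, the string 'ε' is accepted from only s5.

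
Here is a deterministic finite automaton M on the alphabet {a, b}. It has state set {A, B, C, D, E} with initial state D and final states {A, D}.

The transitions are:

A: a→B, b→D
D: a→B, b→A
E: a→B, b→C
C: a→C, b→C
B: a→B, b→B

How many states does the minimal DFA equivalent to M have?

2

First remove the unreachable states {C,E}; 3 states remain.
Initial partition by acceptance: {A,D} | {B}.
The partition is now stable with 2 blocks: {A,D} | {B}.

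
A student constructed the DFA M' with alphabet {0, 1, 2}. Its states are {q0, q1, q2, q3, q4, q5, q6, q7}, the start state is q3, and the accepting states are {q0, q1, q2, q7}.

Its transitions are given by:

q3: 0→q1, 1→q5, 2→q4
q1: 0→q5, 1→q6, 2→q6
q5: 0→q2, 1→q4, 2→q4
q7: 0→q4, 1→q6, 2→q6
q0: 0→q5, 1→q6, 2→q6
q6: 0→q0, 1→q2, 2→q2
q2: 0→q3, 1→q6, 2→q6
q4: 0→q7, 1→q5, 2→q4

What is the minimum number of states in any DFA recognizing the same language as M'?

3

Start with accepting vs non-accepting: {q0,q1,q2,q7} | {q3,q4,q5,q6}.
On input 1, block {q3,q4,q5,q6} splits into {q3,q4,q5} and {q6}.
No further refinement is possible. Final partition (3 blocks): {q0,q1,q2,q7} | {q3,q4,q5} | {q6}.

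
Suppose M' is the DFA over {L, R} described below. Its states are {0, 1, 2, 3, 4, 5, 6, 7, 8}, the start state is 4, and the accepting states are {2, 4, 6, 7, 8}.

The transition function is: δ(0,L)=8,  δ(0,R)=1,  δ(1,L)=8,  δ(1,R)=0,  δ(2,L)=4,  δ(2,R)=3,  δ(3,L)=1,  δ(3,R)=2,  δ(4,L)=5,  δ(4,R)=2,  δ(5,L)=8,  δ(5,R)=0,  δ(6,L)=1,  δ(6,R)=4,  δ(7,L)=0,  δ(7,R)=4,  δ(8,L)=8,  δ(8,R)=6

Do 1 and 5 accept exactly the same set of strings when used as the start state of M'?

Yes

First remove the unreachable states {7}; 8 states remain.
P0 = {2,4,6,8} | {0,1,3,5}.
Split {2,4,6,8} by δ(·,L) → {2,8} and {4,6}.
Split {2,8} by δ(·,L) → {2} and {8}.
Refine {0,1,3,5} on symbol L: members go to different blocks, giving {0,1,5} and {3}.
Refine {4,6} on symbol R: members go to different blocks, giving {4} and {6}.
The partition is now stable with 6 blocks: {2} | {0,1,5} | {4} | {8} | {3} | {6}.
1 and 5 lie in the same block of the stable partition, so they are equivalent — no string distinguishes them.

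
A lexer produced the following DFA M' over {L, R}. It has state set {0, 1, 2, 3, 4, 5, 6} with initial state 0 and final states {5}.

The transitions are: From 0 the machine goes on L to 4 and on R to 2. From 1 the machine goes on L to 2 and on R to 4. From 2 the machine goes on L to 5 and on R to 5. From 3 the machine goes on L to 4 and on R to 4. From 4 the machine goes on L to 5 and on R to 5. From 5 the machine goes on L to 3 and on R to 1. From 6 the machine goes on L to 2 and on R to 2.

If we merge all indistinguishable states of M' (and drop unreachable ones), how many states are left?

3

Reachable states from the start: {0,1,2,3,4,5}. Unreachable: {6} — drop them.
Initial partition by acceptance: {5} | {0,1,2,3,4}.
Split {0,1,2,3,4} by δ(·,L) → {0,1,3} and {2,4}.
Stable partition: {5} | {0,1,3} | {2,4} — 3 equivalence classes.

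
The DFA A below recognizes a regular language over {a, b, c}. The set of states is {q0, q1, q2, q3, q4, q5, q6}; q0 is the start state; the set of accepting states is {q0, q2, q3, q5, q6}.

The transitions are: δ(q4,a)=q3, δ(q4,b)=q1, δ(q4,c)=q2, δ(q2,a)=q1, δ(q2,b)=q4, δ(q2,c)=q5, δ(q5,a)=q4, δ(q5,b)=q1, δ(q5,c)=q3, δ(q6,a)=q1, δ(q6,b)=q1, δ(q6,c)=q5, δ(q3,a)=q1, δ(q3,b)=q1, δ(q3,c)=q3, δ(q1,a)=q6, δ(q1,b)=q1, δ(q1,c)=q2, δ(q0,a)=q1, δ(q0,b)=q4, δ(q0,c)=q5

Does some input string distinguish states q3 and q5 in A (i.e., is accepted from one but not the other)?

Every state is reachable, so we keep all 7.
Initial partition by acceptance: {q0,q2,q3,q5,q6} | {q1,q4}.
The partition is now stable with 2 blocks: {q0,q2,q3,q5,q6} | {q1,q4}.
q3 and q5 lie in the same block of the stable partition, so they are equivalent — no string distinguishes them.

No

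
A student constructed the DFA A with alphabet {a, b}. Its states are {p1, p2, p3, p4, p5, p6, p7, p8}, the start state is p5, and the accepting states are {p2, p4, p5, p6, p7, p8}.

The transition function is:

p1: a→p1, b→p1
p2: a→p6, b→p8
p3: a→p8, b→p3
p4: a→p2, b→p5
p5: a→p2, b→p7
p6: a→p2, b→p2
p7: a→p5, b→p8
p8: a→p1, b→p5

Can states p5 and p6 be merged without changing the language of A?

States {p3,p4} cannot be reached from the start state, so discard them.
P0 = {p2,p5,p6,p7,p8} | {p1}.
Refine {p2,p5,p6,p7,p8} on symbol a: members go to different blocks, giving {p2,p5,p6,p7} and {p8}.
Refine {p2,p5,p6,p7} on symbol b: members go to different blocks, giving {p2,p7} and {p5,p6}.
Stable partition: {p2,p7} | {p1} | {p8} | {p5,p6} — 4 equivalence classes.
p5 and p6 lie in the same block of the stable partition, so they are equivalent — no string distinguishes them.

Yes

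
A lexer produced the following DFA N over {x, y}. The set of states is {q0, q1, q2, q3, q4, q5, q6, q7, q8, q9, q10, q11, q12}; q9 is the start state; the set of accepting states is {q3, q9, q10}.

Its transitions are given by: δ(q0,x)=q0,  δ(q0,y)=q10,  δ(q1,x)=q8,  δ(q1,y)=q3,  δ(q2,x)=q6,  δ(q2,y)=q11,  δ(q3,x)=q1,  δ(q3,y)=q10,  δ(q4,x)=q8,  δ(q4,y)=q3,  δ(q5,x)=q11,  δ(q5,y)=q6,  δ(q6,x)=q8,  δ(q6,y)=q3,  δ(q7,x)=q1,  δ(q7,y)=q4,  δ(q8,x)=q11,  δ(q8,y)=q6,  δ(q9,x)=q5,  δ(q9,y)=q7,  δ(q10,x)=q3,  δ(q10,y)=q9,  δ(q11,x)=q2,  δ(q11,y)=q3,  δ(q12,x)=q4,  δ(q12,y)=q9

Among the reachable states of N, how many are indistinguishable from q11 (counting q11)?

Reachable states from the start: {q1,q2,q3,q4,q5,q6,q7,q8,q9,q10,q11}. Unreachable: {q0,q12} — drop them.
Initial partition by acceptance: {q3,q9,q10} | {q1,q2,q4,q5,q6,q7,q8,q11}.
Refine {q3,q9,q10} on symbol x: members go to different blocks, giving {q3,q9} and {q10}.
On input y, block {q3,q9} splits into {q3} and {q9}.
Split {q1,q2,q4,q5,q6,q7,q8,q11} by δ(·,y) → {q1,q4,q6,q11} and {q2,q5,q7,q8}.
No further refinement is possible. Final partition (5 blocks): {q3} | {q1,q4,q6,q11} | {q10} | {q9} | {q2,q5,q7,q8}.
State q11 belongs to the block {q1,q4,q6,q11}, which has 4 states.

4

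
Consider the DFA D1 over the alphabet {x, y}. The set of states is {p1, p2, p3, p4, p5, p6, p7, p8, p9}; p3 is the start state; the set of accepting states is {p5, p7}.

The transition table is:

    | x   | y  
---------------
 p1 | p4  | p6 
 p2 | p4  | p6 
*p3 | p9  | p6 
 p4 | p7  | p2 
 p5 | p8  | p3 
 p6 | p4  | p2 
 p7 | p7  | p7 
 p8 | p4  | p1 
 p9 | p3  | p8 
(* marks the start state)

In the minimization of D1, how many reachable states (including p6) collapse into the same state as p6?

Reachable states from the start: {p1,p2,p3,p4,p6,p7,p8,p9}. Unreachable: {p5} — drop them.
P0 = {p7} | {p1,p2,p3,p4,p6,p8,p9}.
Split {p1,p2,p3,p4,p6,p8,p9} by δ(·,x) → {p1,p2,p3,p6,p8,p9} and {p4}.
Split {p1,p2,p3,p6,p8,p9} by δ(·,x) → {p1,p2,p6,p8} and {p3,p9}.
No further refinement is possible. Final partition (4 blocks): {p7} | {p1,p2,p6,p8} | {p4} | {p3,p9}.
State p6 belongs to the block {p1,p2,p6,p8}, which has 4 states.

4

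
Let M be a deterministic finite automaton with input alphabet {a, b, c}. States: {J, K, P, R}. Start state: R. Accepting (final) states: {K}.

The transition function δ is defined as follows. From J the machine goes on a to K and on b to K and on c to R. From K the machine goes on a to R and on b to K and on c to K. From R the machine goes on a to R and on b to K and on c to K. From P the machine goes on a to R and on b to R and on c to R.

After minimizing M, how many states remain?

2

States {J,P} cannot be reached from the start state, so discard them.
Initial partition by acceptance: {K} | {R}.
Stable partition: {K} | {R} — 2 equivalence classes.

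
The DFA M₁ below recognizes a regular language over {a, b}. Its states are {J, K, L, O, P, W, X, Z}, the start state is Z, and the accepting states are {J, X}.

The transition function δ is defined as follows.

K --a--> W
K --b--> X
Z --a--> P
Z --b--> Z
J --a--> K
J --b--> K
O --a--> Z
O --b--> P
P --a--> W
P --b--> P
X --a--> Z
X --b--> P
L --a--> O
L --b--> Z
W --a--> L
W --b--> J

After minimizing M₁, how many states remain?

Every state is reachable, so we keep all 8.
P0 = {J,X} | {K,L,O,P,W,Z}.
Split {K,L,O,P,W,Z} by δ(·,b) → {L,O,P,Z} and {K,W}.
Split {J,X} by δ(·,a) → {X} and {J}.
Refine {L,O,P,Z} on symbol a: members go to different blocks, giving {L,O,Z} and {P}.
On input a, block {L,O,Z} splits into {L,O} and {Z}.
Split {L,O} by δ(·,a) → {O} and {L}.
Refine {K,W} on symbol a: members go to different blocks, giving {W} and {K}.
The partition is now stable with 8 blocks: {X} | {O} | {W} | {J} | {P} | {Z} | {L} | {K}.

8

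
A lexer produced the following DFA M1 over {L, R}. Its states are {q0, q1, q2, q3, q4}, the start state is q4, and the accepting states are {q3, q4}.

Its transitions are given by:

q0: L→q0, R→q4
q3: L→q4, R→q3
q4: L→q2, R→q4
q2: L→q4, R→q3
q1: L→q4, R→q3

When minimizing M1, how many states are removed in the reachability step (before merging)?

2

BFS from q4 reaches {q2, q3, q4}; the 2 state(s) q0, q1 are never visited.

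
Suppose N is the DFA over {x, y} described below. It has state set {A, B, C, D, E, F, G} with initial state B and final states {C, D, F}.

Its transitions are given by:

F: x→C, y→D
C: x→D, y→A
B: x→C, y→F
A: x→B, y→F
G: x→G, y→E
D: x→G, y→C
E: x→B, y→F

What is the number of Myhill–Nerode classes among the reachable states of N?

Every state is reachable, so we keep all 7.
Initial partition by acceptance: {C,D,F} | {A,B,E,G}.
On input x, block {C,D,F} splits into {C,F} and {D}.
On input x, block {C,F} splits into {C} and {F}.
On input x, block {A,B,E,G} splits into {A,E,G} and {B}.
Split {A,E,G} by δ(·,x) → {A,E} and {G}.
The partition is now stable with 6 blocks: {C} | {A,E} | {D} | {F} | {B} | {G}.

6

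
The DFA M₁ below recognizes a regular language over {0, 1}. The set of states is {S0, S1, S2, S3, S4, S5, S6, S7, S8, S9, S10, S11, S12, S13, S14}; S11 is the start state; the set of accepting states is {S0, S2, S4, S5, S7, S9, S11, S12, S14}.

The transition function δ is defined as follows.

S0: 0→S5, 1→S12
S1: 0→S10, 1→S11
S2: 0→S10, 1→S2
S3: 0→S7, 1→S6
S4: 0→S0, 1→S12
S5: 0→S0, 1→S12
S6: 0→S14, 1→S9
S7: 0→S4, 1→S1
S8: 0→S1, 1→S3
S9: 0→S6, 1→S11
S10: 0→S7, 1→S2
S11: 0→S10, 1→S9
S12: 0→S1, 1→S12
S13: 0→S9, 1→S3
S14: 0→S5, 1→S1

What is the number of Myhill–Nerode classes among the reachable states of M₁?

6

States {S3,S8,S13} cannot be reached from the start state, so discard them.
Start with accepting vs non-accepting: {S0,S2,S4,S5,S7,S9,S11,S12,S14} | {S1,S6,S10}.
Split {S0,S2,S4,S5,S7,S9,S11,S12,S14} by δ(·,0) → {S0,S4,S5,S7,S14} and {S2,S9,S11,S12}.
On input 1, block {S0,S4,S5,S7,S14} splits into {S0,S4,S5} and {S7,S14}.
Split {S1,S6,S10} by δ(·,0) → {S6,S10} and {S1}.
On input 0, block {S2,S9,S11,S12} splits into {S2,S9,S11} and {S12}.
Stable partition: {S0,S4,S5} | {S6,S10} | {S2,S9,S11} | {S7,S14} | {S1} | {S12} — 6 equivalence classes.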